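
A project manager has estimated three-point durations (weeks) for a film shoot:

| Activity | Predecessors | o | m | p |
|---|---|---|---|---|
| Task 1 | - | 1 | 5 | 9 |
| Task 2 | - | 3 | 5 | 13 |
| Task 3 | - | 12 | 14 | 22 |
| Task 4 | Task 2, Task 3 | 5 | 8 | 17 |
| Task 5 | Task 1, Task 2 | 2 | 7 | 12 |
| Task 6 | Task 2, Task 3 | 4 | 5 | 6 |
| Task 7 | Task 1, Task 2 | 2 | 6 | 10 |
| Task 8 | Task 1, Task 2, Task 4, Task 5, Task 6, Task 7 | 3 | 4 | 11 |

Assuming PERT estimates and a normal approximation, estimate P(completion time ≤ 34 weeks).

0.956

te_Task 1 = (1 + 4·5 + 9)/6 = 30/6 = 5; σ²_Task 1 = ((9−1)/6)² = 1.778
te_Task 2 = (3 + 4·5 + 13)/6 = 36/6 = 6; σ²_Task 2 = ((13−3)/6)² = 2.778
te_Task 3 = (12 + 4·14 + 22)/6 = 90/6 = 15; σ²_Task 3 = ((22−12)/6)² = 2.778
te_Task 4 = (5 + 4·8 + 17)/6 = 54/6 = 9; σ²_Task 4 = ((17−5)/6)² = 4.000
te_Task 5 = (2 + 4·7 + 12)/6 = 42/6 = 7; σ²_Task 5 = ((12−2)/6)² = 2.778
te_Task 6 = (4 + 4·5 + 6)/6 = 30/6 = 5; σ²_Task 6 = ((6−4)/6)² = 0.111
te_Task 7 = (2 + 4·6 + 10)/6 = 36/6 = 6; σ²_Task 7 = ((10−2)/6)² = 1.778
te_Task 8 = (3 + 4·4 + 11)/6 = 30/6 = 5; σ²_Task 8 = ((11−3)/6)² = 1.778

Forward pass:
ES_Task 1 = 0; EF_Task 1 = 5
ES_Task 2 = 0; EF_Task 2 = 6
ES_Task 3 = 0; EF_Task 3 = 15
ES_Task 4 = max(EF_Task 2=6, EF_Task 3=15) = 15; EF_Task 4 = 15+9 = 24
ES_Task 5 = max(EF_Task 1=5, EF_Task 2=6) = 6; EF_Task 5 = 6+7 = 13
ES_Task 6 = max(EF_Task 2=6, EF_Task 3=15) = 15; EF_Task 6 = 15+5 = 20
ES_Task 7 = max(EF_Task 1=5, EF_Task 2=6) = 6; EF_Task 7 = 6+6 = 12
ES_Task 8 = max(EF_Task 1=5, EF_Task 2=6, EF_Task 4=24, EF_Task 5=13, EF_Task 6=20, EF_Task 7=12) = 24; EF_Task 8 = 24+5 = 29
Expected project duration μ = 29 weeks. Critical path: Task 3 → Task 4 → Task 8.

Variance along critical path = 2.778 + 4.000 + 1.778 = 8.556; σ = √8.556 = 2.925 weeks.
Z = (34 − 29) / 2.925 = 1.709
P(T ≤ 34) = Φ(1.709) ≈ 0.956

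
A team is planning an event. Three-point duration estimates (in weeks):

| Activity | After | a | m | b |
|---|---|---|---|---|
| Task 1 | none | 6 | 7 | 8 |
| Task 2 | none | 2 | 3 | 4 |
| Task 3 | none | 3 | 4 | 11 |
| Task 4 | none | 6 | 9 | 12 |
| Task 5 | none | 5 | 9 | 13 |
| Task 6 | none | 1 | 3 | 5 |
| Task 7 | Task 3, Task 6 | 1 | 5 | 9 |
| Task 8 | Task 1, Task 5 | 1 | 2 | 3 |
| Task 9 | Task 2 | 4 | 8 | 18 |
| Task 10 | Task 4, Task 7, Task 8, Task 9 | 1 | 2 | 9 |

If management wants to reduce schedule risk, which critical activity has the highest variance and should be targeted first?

te_Task 1 = (6 + 4·7 + 8)/6 = 42/6 = 7; σ²_Task 1 = ((8−6)/6)² = 0.111
te_Task 2 = (2 + 4·3 + 4)/6 = 18/6 = 3; σ²_Task 2 = ((4−2)/6)² = 0.111
te_Task 3 = (3 + 4·4 + 11)/6 = 30/6 = 5; σ²_Task 3 = ((11−3)/6)² = 1.778
te_Task 4 = (6 + 4·9 + 12)/6 = 54/6 = 9; σ²_Task 4 = ((12−6)/6)² = 1.000
te_Task 5 = (5 + 4·9 + 13)/6 = 54/6 = 9; σ²_Task 5 = ((13−5)/6)² = 1.778
te_Task 6 = (1 + 4·3 + 5)/6 = 18/6 = 3; σ²_Task 6 = ((5−1)/6)² = 0.444
te_Task 7 = (1 + 4·5 + 9)/6 = 30/6 = 5; σ²_Task 7 = ((9−1)/6)² = 1.778
te_Task 8 = (1 + 4·2 + 3)/6 = 12/6 = 2; σ²_Task 8 = ((3−1)/6)² = 0.111
te_Task 9 = (4 + 4·8 + 18)/6 = 54/6 = 9; σ²_Task 9 = ((18−4)/6)² = 5.444
te_Task 10 = (1 + 4·2 + 9)/6 = 18/6 = 3; σ²_Task 10 = ((9−1)/6)² = 1.778

Forward pass:
ES_Task 1 = 0; EF_Task 1 = 7
ES_Task 2 = 0; EF_Task 2 = 3
ES_Task 3 = 0; EF_Task 3 = 5
ES_Task 4 = 0; EF_Task 4 = 9
ES_Task 5 = 0; EF_Task 5 = 9
ES_Task 6 = 0; EF_Task 6 = 3
ES_Task 7 = max(EF_Task 3=5, EF_Task 6=3) = 5; EF_Task 7 = 5+5 = 10
ES_Task 8 = max(EF_Task 1=7, EF_Task 5=9) = 9; EF_Task 8 = 9+2 = 11
ES_Task 9 = 3; EF_Task 9 = 3+9 = 12
ES_Task 10 = max(EF_Task 4=9, EF_Task 7=10, EF_Task 8=11, EF_Task 9=12) = 12; EF_Task 10 = 12+3 = 15
Expected project duration μ = 15 weeks. Critical path: Task 2 → Task 9 → Task 10.

Variances on critical path: σ²_Task 2=0.111, σ²_Task 9=5.444, σ²_Task 10=1.778.
Largest is σ²_Task 9 = 5.444.

Task 9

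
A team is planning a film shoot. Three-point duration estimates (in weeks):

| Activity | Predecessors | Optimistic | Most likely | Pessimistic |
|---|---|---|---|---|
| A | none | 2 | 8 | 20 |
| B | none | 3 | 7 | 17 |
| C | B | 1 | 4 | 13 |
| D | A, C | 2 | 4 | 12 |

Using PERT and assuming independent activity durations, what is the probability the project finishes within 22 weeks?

0.874

te_A = (2 + 4·8 + 20)/6 = 54/6 = 9; σ²_A = ((20−2)/6)² = 9.000
te_B = (3 + 4·7 + 17)/6 = 48/6 = 8; σ²_B = ((17−3)/6)² = 5.444
te_C = (1 + 4·4 + 13)/6 = 30/6 = 5; σ²_C = ((13−1)/6)² = 4.000
te_D = (2 + 4·4 + 12)/6 = 30/6 = 5; σ²_D = ((12−2)/6)² = 2.778

Forward pass:
ES_A = 0; EF_A = 9
ES_B = 0; EF_B = 8
ES_C = 8; EF_C = 8+5 = 13
ES_D = max(EF_A=9, EF_C=13) = 13; EF_D = 13+5 = 18
Expected project duration μ = 18 weeks. Critical path: B → C → D.

Variance along critical path = 5.444 + 4.000 + 2.778 = 12.222; σ = √12.222 = 3.496 weeks.
Z = (22 − 18) / 3.496 = 1.144
P(T ≤ 22) = Φ(1.144) ≈ 0.874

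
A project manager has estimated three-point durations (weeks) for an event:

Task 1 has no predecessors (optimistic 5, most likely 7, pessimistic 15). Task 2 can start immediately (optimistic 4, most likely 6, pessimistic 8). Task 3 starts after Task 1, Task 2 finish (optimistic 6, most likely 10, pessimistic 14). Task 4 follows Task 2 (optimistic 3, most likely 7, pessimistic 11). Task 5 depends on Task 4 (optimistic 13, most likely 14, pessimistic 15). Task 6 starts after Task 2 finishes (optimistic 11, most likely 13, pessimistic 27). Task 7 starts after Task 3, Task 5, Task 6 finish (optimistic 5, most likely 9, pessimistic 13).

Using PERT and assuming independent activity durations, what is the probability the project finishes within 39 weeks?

te_Task 1 = (5 + 4·7 + 15)/6 = 48/6 = 8; σ²_Task 1 = ((15−5)/6)² = 2.778
te_Task 2 = (4 + 4·6 + 8)/6 = 36/6 = 6; σ²_Task 2 = ((8−4)/6)² = 0.444
te_Task 3 = (6 + 4·10 + 14)/6 = 60/6 = 10; σ²_Task 3 = ((14−6)/6)² = 1.778
te_Task 4 = (3 + 4·7 + 11)/6 = 42/6 = 7; σ²_Task 4 = ((11−3)/6)² = 1.778
te_Task 5 = (13 + 4·14 + 15)/6 = 84/6 = 14; σ²_Task 5 = ((15−13)/6)² = 0.111
te_Task 6 = (11 + 4·13 + 27)/6 = 90/6 = 15; σ²_Task 6 = ((27−11)/6)² = 7.111
te_Task 7 = (5 + 4·9 + 13)/6 = 54/6 = 9; σ²_Task 7 = ((13−5)/6)² = 1.778

Forward pass:
ES_Task 1 = 0; EF_Task 1 = 8
ES_Task 2 = 0; EF_Task 2 = 6
ES_Task 3 = max(EF_Task 1=8, EF_Task 2=6) = 8; EF_Task 3 = 8+10 = 18
ES_Task 4 = 6; EF_Task 4 = 6+7 = 13
ES_Task 5 = 13; EF_Task 5 = 13+14 = 27
ES_Task 6 = 6; EF_Task 6 = 6+15 = 21
ES_Task 7 = max(EF_Task 3=18, EF_Task 5=27, EF_Task 6=21) = 27; EF_Task 7 = 27+9 = 36
Expected project duration μ = 36 weeks. Critical path: Task 2 → Task 4 → Task 5 → Task 7.

Variance along critical path = 0.444 + 1.778 + 0.111 + 1.778 = 4.111; σ = √4.111 = 2.028 weeks.
Z = (39 − 36) / 2.028 = 1.480
P(T ≤ 39) = Φ(1.480) ≈ 0.931

0.931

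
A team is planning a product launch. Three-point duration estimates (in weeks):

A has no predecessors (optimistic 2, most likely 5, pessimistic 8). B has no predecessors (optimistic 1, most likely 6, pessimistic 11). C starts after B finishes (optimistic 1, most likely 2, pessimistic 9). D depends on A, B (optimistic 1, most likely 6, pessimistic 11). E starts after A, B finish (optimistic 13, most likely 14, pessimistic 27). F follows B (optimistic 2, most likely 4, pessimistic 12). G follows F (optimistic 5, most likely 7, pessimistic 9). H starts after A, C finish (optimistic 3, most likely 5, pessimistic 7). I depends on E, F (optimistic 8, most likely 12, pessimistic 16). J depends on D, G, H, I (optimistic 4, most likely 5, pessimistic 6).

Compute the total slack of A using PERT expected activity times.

1 weeks

te_A = (2 + 4·5 + 8)/6 = 30/6 = 5
te_B = (1 + 4·6 + 11)/6 = 36/6 = 6
te_C = (1 + 4·2 + 9)/6 = 18/6 = 3
te_D = (1 + 4·6 + 11)/6 = 36/6 = 6
te_E = (13 + 4·14 + 27)/6 = 96/6 = 16
te_F = (2 + 4·4 + 12)/6 = 30/6 = 5
te_G = (5 + 4·7 + 9)/6 = 42/6 = 7
te_H = (3 + 4·5 + 7)/6 = 30/6 = 5
te_I = (8 + 4·12 + 16)/6 = 72/6 = 12
te_J = (4 + 4·5 + 6)/6 = 30/6 = 5

Forward pass:
ES_A = 0; EF_A = 5
ES_B = 0; EF_B = 6
ES_C = 6; EF_C = 6+3 = 9
ES_D = max(EF_A=5, EF_B=6) = 6; EF_D = 6+6 = 12
ES_E = max(EF_A=5, EF_B=6) = 6; EF_E = 6+16 = 22
ES_F = 6; EF_F = 6+5 = 11
ES_G = 11; EF_G = 11+7 = 18
ES_H = max(EF_A=5, EF_C=9) = 9; EF_H = 9+5 = 14
ES_I = max(EF_E=22, EF_F=11) = 22; EF_I = 22+12 = 34
ES_J = max(EF_D=12, EF_G=18, EF_H=14, EF_I=34) = 34; EF_J = 34+5 = 39
Expected project duration μ = 39 weeks. Critical path: B → E → I → J.

Backward pass:
LF_J = 39; LS_J = 39−5 = 34
LF_I = LS_J = 34; LS_I = 34−12 = 22
LF_H = LS_J = 34; LS_H = 34−5 = 29
LF_G = LS_J = 34; LS_G = 34−7 = 27
LF_F = min(LS_G=27, LS_I=22) = 22; LS_F = 22−5 = 17
LF_E = LS_I = 22; LS_E = 22−16 = 6
LF_D = LS_J = 34; LS_D = 34−6 = 28
LF_C = LS_H = 29; LS_C = 29−3 = 26
LF_B = min(LS_C=26, LS_D=28, LS_E=6, LS_F=17) = 6; LS_B = 6−6 = 0
LF_A = min(LS_D=28, LS_E=6, LS_H=29) = 6; LS_A = 6−5 = 1
Slack_A = LS_A − ES_A = 1 − 0 = 1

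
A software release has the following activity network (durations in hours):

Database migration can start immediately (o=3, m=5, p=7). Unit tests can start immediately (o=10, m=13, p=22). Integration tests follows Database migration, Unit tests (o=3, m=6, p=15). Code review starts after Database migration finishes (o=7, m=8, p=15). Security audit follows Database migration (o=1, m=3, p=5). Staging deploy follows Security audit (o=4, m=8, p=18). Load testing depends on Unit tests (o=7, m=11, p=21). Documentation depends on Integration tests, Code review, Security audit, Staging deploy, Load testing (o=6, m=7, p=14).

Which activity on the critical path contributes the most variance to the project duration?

te_Database migration = (3 + 4·5 + 7)/6 = 30/6 = 5; σ²_Database migration = ((7−3)/6)² = 0.444
te_Unit tests = (10 + 4·13 + 22)/6 = 84/6 = 14; σ²_Unit tests = ((22−10)/6)² = 4.000
te_Integration tests = (3 + 4·6 + 15)/6 = 42/6 = 7; σ²_Integration tests = ((15−3)/6)² = 4.000
te_Code review = (7 + 4·8 + 15)/6 = 54/6 = 9; σ²_Code review = ((15−7)/6)² = 1.778
te_Security audit = (1 + 4·3 + 5)/6 = 18/6 = 3; σ²_Security audit = ((5−1)/6)² = 0.444
te_Staging deploy = (4 + 4·8 + 18)/6 = 54/6 = 9; σ²_Staging deploy = ((18−4)/6)² = 5.444
te_Load testing = (7 + 4·11 + 21)/6 = 72/6 = 12; σ²_Load testing = ((21−7)/6)² = 5.444
te_Documentation = (6 + 4·7 + 14)/6 = 48/6 = 8; σ²_Documentation = ((14−6)/6)² = 1.778

Forward pass:
ES_Database migration = 0; EF_Database migration = 5
ES_Unit tests = 0; EF_Unit tests = 14
ES_Integration tests = max(EF_Database migration=5, EF_Unit tests=14) = 14; EF_Integration tests = 14+7 = 21
ES_Code review = 5; EF_Code review = 5+9 = 14
ES_Security audit = 5; EF_Security audit = 5+3 = 8
ES_Staging deploy = 8; EF_Staging deploy = 8+9 = 17
ES_Load testing = 14; EF_Load testing = 14+12 = 26
ES_Documentation = max(EF_Integration tests=21, EF_Code review=14, EF_Security audit=8, EF_Staging deploy=17, EF_Load testing=26) = 26; EF_Documentation = 26+8 = 34
Expected project duration μ = 34 hours. Critical path: Unit tests → Load testing → Documentation.

Variances on critical path: σ²_Unit tests=4.000, σ²_Load testing=5.444, σ²_Documentation=1.778.
Largest is σ²_Load testing = 5.444.

Load testing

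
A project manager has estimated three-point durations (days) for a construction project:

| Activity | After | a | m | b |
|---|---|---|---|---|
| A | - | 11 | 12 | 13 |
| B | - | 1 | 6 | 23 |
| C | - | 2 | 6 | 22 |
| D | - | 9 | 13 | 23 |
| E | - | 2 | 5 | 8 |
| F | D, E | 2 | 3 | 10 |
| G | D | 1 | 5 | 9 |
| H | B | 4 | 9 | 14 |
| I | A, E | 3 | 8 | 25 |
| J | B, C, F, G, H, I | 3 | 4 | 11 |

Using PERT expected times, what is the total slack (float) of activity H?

te_A = (11 + 4·12 + 13)/6 = 72/6 = 12
te_B = (1 + 4·6 + 23)/6 = 48/6 = 8
te_C = (2 + 4·6 + 22)/6 = 48/6 = 8
te_D = (9 + 4·13 + 23)/6 = 84/6 = 14
te_E = (2 + 4·5 + 8)/6 = 30/6 = 5
te_F = (2 + 4·3 + 10)/6 = 24/6 = 4
te_G = (1 + 4·5 + 9)/6 = 30/6 = 5
te_H = (4 + 4·9 + 14)/6 = 54/6 = 9
te_I = (3 + 4·8 + 25)/6 = 60/6 = 10
te_J = (3 + 4·4 + 11)/6 = 30/6 = 5

Forward pass:
ES_A = 0; EF_A = 12
ES_B = 0; EF_B = 8
ES_C = 0; EF_C = 8
ES_D = 0; EF_D = 14
ES_E = 0; EF_E = 5
ES_F = max(EF_D=14, EF_E=5) = 14; EF_F = 14+4 = 18
ES_G = 14; EF_G = 14+5 = 19
ES_H = 8; EF_H = 8+9 = 17
ES_I = max(EF_A=12, EF_E=5) = 12; EF_I = 12+10 = 22
ES_J = max(EF_B=8, EF_C=8, EF_F=18, EF_G=19, EF_H=17, EF_I=22) = 22; EF_J = 22+5 = 27
Expected project duration μ = 27 days. Critical path: A → I → J.

Backward pass:
LF_J = 27; LS_J = 27−5 = 22
LF_I = LS_J = 22; LS_I = 22−10 = 12
LF_H = LS_J = 22; LS_H = 22−9 = 13
LF_G = LS_J = 22; LS_G = 22−5 = 17
LF_F = LS_J = 22; LS_F = 22−4 = 18
LF_E = min(LS_F=18, LS_I=12) = 12; LS_E = 12−5 = 7
LF_D = min(LS_F=18, LS_G=17) = 17; LS_D = 17−14 = 3
LF_C = LS_J = 22; LS_C = 22−8 = 14
LF_B = min(LS_H=13, LS_J=22) = 13; LS_B = 13−8 = 5
LF_A = LS_I = 12; LS_A = 12−12 = 0
Slack_H = LS_H − ES_H = 13 − 8 = 5

5 days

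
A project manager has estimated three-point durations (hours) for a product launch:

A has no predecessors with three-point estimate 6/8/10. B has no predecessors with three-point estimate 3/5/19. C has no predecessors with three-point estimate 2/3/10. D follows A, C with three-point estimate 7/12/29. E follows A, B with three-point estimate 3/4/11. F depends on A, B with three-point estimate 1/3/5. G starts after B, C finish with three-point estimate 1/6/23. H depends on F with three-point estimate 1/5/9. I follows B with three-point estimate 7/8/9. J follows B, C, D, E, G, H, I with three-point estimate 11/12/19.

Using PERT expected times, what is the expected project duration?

35 hours

te_A = (6 + 4·8 + 10)/6 = 48/6 = 8
te_B = (3 + 4·5 + 19)/6 = 42/6 = 7
te_C = (2 + 4·3 + 10)/6 = 24/6 = 4
te_D = (7 + 4·12 + 29)/6 = 84/6 = 14
te_E = (3 + 4·4 + 11)/6 = 30/6 = 5
te_F = (1 + 4·3 + 5)/6 = 18/6 = 3
te_G = (1 + 4·6 + 23)/6 = 48/6 = 8
te_H = (1 + 4·5 + 9)/6 = 30/6 = 5
te_I = (7 + 4·8 + 9)/6 = 48/6 = 8
te_J = (11 + 4·12 + 19)/6 = 78/6 = 13

Forward pass:
ES_A = 0; EF_A = 8
ES_B = 0; EF_B = 7
ES_C = 0; EF_C = 4
ES_D = max(EF_A=8, EF_C=4) = 8; EF_D = 8+14 = 22
ES_E = max(EF_A=8, EF_B=7) = 8; EF_E = 8+5 = 13
ES_F = max(EF_A=8, EF_B=7) = 8; EF_F = 8+3 = 11
ES_G = max(EF_B=7, EF_C=4) = 7; EF_G = 7+8 = 15
ES_H = 11; EF_H = 11+5 = 16
ES_I = 7; EF_I = 7+8 = 15
ES_J = max(EF_B=7, EF_C=4, EF_D=22, EF_E=13, EF_G=15, EF_H=16, EF_I=15) = 22; EF_J = 22+13 = 35
Expected project duration μ = 35 hours. Critical path: A → D → J.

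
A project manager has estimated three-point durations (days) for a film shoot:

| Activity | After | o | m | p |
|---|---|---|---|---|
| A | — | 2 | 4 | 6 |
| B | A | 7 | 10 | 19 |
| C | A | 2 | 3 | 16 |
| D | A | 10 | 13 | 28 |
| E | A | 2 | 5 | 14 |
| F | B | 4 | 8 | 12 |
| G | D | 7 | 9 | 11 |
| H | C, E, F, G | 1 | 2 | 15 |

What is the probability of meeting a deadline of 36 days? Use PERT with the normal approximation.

0.846

te_A = (2 + 4·4 + 6)/6 = 24/6 = 4; σ²_A = ((6−2)/6)² = 0.444
te_B = (7 + 4·10 + 19)/6 = 66/6 = 11; σ²_B = ((19−7)/6)² = 4.000
te_C = (2 + 4·3 + 16)/6 = 30/6 = 5; σ²_C = ((16−2)/6)² = 5.444
te_D = (10 + 4·13 + 28)/6 = 90/6 = 15; σ²_D = ((28−10)/6)² = 9.000
te_E = (2 + 4·5 + 14)/6 = 36/6 = 6; σ²_E = ((14−2)/6)² = 4.000
te_F = (4 + 4·8 + 12)/6 = 48/6 = 8; σ²_F = ((12−4)/6)² = 1.778
te_G = (7 + 4·9 + 11)/6 = 54/6 = 9; σ²_G = ((11−7)/6)² = 0.444
te_H = (1 + 4·2 + 15)/6 = 24/6 = 4; σ²_H = ((15−1)/6)² = 5.444

Forward pass:
ES_A = 0; EF_A = 4
ES_B = 4; EF_B = 4+11 = 15
ES_C = 4; EF_C = 4+5 = 9
ES_D = 4; EF_D = 4+15 = 19
ES_E = 4; EF_E = 4+6 = 10
ES_F = 15; EF_F = 15+8 = 23
ES_G = 19; EF_G = 19+9 = 28
ES_H = max(EF_C=9, EF_E=10, EF_F=23, EF_G=28) = 28; EF_H = 28+4 = 32
Expected project duration μ = 32 days. Critical path: A → D → G → H.

Variance along critical path = 0.444 + 9.000 + 0.444 + 5.444 = 15.333; σ = √15.333 = 3.916 days.
Z = (36 − 32) / 3.916 = 1.022
P(T ≤ 36) = Φ(1.022) ≈ 0.846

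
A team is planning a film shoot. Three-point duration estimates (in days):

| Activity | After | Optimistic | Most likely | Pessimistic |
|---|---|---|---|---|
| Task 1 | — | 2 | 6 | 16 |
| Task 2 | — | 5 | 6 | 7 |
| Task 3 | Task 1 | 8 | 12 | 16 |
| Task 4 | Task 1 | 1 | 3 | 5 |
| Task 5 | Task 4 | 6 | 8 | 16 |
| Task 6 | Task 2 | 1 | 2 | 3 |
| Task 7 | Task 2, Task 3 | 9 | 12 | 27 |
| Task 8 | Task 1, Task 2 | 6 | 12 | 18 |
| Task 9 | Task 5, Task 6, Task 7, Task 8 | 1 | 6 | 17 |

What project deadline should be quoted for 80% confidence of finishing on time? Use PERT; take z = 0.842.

te_Task 1 = (2 + 4·6 + 16)/6 = 42/6 = 7; σ²_Task 1 = ((16−2)/6)² = 5.444
te_Task 2 = (5 + 4·6 + 7)/6 = 36/6 = 6; σ²_Task 2 = ((7−5)/6)² = 0.111
te_Task 3 = (8 + 4·12 + 16)/6 = 72/6 = 12; σ²_Task 3 = ((16−8)/6)² = 1.778
te_Task 4 = (1 + 4·3 + 5)/6 = 18/6 = 3; σ²_Task 4 = ((5−1)/6)² = 0.444
te_Task 5 = (6 + 4·8 + 16)/6 = 54/6 = 9; σ²_Task 5 = ((16−6)/6)² = 2.778
te_Task 6 = (1 + 4·2 + 3)/6 = 12/6 = 2; σ²_Task 6 = ((3−1)/6)² = 0.111
te_Task 7 = (9 + 4·12 + 27)/6 = 84/6 = 14; σ²_Task 7 = ((27−9)/6)² = 9.000
te_Task 8 = (6 + 4·12 + 18)/6 = 72/6 = 12; σ²_Task 8 = ((18−6)/6)² = 4.000
te_Task 9 = (1 + 4·6 + 17)/6 = 42/6 = 7; σ²_Task 9 = ((17−1)/6)² = 7.111

Forward pass:
ES_Task 1 = 0; EF_Task 1 = 7
ES_Task 2 = 0; EF_Task 2 = 6
ES_Task 3 = 7; EF_Task 3 = 7+12 = 19
ES_Task 4 = 7; EF_Task 4 = 7+3 = 10
ES_Task 5 = 10; EF_Task 5 = 10+9 = 19
ES_Task 6 = 6; EF_Task 6 = 6+2 = 8
ES_Task 7 = max(EF_Task 2=6, EF_Task 3=19) = 19; EF_Task 7 = 19+14 = 33
ES_Task 8 = max(EF_Task 1=7, EF_Task 2=6) = 7; EF_Task 8 = 7+12 = 19
ES_Task 9 = max(EF_Task 5=19, EF_Task 6=8, EF_Task 7=33, EF_Task 8=19) = 33; EF_Task 9 = 33+7 = 40
Expected project duration μ = 40 days. Critical path: Task 1 → Task 3 → Task 7 → Task 9.

Variance along critical path = 5.444 + 1.778 + 9.000 + 7.111 = 23.333; σ = 4.830 days.
D = μ + z·σ = 40 + 0.842·4.830 = 44.1 days

44.1 days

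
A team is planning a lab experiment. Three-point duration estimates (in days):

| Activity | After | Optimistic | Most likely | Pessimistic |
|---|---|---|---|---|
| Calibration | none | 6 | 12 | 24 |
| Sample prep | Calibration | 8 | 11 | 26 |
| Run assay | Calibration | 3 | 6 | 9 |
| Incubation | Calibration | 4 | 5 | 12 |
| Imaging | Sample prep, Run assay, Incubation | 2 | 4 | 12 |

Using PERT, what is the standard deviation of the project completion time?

4.56 days

te_Calibration = (6 + 4·12 + 24)/6 = 78/6 = 13; σ²_Calibration = ((24−6)/6)² = 9.000
te_Sample prep = (8 + 4·11 + 26)/6 = 78/6 = 13; σ²_Sample prep = ((26−8)/6)² = 9.000
te_Run assay = (3 + 4·6 + 9)/6 = 36/6 = 6; σ²_Run assay = ((9−3)/6)² = 1.000
te_Incubation = (4 + 4·5 + 12)/6 = 36/6 = 6; σ²_Incubation = ((12−4)/6)² = 1.778
te_Imaging = (2 + 4·4 + 12)/6 = 30/6 = 5; σ²_Imaging = ((12−2)/6)² = 2.778

Forward pass:
ES_Calibration = 0; EF_Calibration = 13
ES_Sample prep = 13; EF_Sample prep = 13+13 = 26
ES_Run assay = 13; EF_Run assay = 13+6 = 19
ES_Incubation = 13; EF_Incubation = 13+6 = 19
ES_Imaging = max(EF_Sample prep=26, EF_Run assay=19, EF_Incubation=19) = 26; EF_Imaging = 26+5 = 31
Expected project duration μ = 31 days. Critical path: Calibration → Sample prep → Imaging.

Variance along critical path = 9.000 + 9.000 + 2.778 = 20.778
σ = √20.778 = 4.558 days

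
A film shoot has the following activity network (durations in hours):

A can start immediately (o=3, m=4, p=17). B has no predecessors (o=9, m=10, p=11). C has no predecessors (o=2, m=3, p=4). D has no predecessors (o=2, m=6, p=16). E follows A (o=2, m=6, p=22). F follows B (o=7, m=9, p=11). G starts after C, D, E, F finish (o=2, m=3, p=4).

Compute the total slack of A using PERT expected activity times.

5 hours

te_A = (3 + 4·4 + 17)/6 = 36/6 = 6
te_B = (9 + 4·10 + 11)/6 = 60/6 = 10
te_C = (2 + 4·3 + 4)/6 = 18/6 = 3
te_D = (2 + 4·6 + 16)/6 = 42/6 = 7
te_E = (2 + 4·6 + 22)/6 = 48/6 = 8
te_F = (7 + 4·9 + 11)/6 = 54/6 = 9
te_G = (2 + 4·3 + 4)/6 = 18/6 = 3

Forward pass:
ES_A = 0; EF_A = 6
ES_B = 0; EF_B = 10
ES_C = 0; EF_C = 3
ES_D = 0; EF_D = 7
ES_E = 6; EF_E = 6+8 = 14
ES_F = 10; EF_F = 10+9 = 19
ES_G = max(EF_C=3, EF_D=7, EF_E=14, EF_F=19) = 19; EF_G = 19+3 = 22
Expected project duration μ = 22 hours. Critical path: B → F → G.

Backward pass:
LF_G = 22; LS_G = 22−3 = 19
LF_F = LS_G = 19; LS_F = 19−9 = 10
LF_E = LS_G = 19; LS_E = 19−8 = 11
LF_D = LS_G = 19; LS_D = 19−7 = 12
LF_C = LS_G = 19; LS_C = 19−3 = 16
LF_B = LS_F = 10; LS_B = 10−10 = 0
LF_A = LS_E = 11; LS_A = 11−6 = 5
Slack_A = LS_A − ES_A = 5 − 0 = 5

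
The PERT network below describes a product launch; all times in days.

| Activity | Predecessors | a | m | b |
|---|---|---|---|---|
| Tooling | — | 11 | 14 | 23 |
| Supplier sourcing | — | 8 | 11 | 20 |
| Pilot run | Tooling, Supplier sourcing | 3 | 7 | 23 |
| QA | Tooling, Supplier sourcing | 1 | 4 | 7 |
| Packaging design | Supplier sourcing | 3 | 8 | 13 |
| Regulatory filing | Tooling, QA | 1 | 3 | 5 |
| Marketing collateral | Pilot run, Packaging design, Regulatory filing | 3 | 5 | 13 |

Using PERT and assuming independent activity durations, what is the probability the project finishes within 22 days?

0.029

te_Tooling = (11 + 4·14 + 23)/6 = 90/6 = 15; σ²_Tooling = ((23−11)/6)² = 4.000
te_Supplier sourcing = (8 + 4·11 + 20)/6 = 72/6 = 12; σ²_Supplier sourcing = ((20−8)/6)² = 4.000
te_Pilot run = (3 + 4·7 + 23)/6 = 54/6 = 9; σ²_Pilot run = ((23−3)/6)² = 11.111
te_QA = (1 + 4·4 + 7)/6 = 24/6 = 4; σ²_QA = ((7−1)/6)² = 1.000
te_Packaging design = (3 + 4·8 + 13)/6 = 48/6 = 8; σ²_Packaging design = ((13−3)/6)² = 2.778
te_Regulatory filing = (1 + 4·3 + 5)/6 = 18/6 = 3; σ²_Regulatory filing = ((5−1)/6)² = 0.444
te_Marketing collateral = (3 + 4·5 + 13)/6 = 36/6 = 6; σ²_Marketing collateral = ((13−3)/6)² = 2.778

Forward pass:
ES_Tooling = 0; EF_Tooling = 15
ES_Supplier sourcing = 0; EF_Supplier sourcing = 12
ES_Pilot run = max(EF_Tooling=15, EF_Supplier sourcing=12) = 15; EF_Pilot run = 15+9 = 24
ES_QA = max(EF_Tooling=15, EF_Supplier sourcing=12) = 15; EF_QA = 15+4 = 19
ES_Packaging design = 12; EF_Packaging design = 12+8 = 20
ES_Regulatory filing = max(EF_Tooling=15, EF_QA=19) = 19; EF_Regulatory filing = 19+3 = 22
ES_Marketing collateral = max(EF_Pilot run=24, EF_Packaging design=20, EF_Regulatory filing=22) = 24; EF_Marketing collateral = 24+6 = 30
Expected project duration μ = 30 days. Critical path: Tooling → Pilot run → Marketing collateral.

Variance along critical path = 4.000 + 11.111 + 2.778 = 17.889; σ = √17.889 = 4.230 days.
Z = (22 − 30) / 4.230 = -1.891
P(T ≤ 22) = Φ(-1.891) ≈ 0.029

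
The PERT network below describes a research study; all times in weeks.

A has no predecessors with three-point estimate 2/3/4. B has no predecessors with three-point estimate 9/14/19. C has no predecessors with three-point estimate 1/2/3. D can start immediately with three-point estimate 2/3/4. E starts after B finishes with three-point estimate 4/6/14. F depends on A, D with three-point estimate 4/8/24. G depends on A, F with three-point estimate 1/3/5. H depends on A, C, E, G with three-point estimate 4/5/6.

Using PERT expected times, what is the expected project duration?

te_A = (2 + 4·3 + 4)/6 = 18/6 = 3
te_B = (9 + 4·14 + 19)/6 = 84/6 = 14
te_C = (1 + 4·2 + 3)/6 = 12/6 = 2
te_D = (2 + 4·3 + 4)/6 = 18/6 = 3
te_E = (4 + 4·6 + 14)/6 = 42/6 = 7
te_F = (4 + 4·8 + 24)/6 = 60/6 = 10
te_G = (1 + 4·3 + 5)/6 = 18/6 = 3
te_H = (4 + 4·5 + 6)/6 = 30/6 = 5

Forward pass:
ES_A = 0; EF_A = 3
ES_B = 0; EF_B = 14
ES_C = 0; EF_C = 2
ES_D = 0; EF_D = 3
ES_E = 14; EF_E = 14+7 = 21
ES_F = max(EF_A=3, EF_D=3) = 3; EF_F = 3+10 = 13
ES_G = max(EF_A=3, EF_F=13) = 13; EF_G = 13+3 = 16
ES_H = max(EF_A=3, EF_C=2, EF_E=21, EF_G=16) = 21; EF_H = 21+5 = 26
Expected project duration μ = 26 weeks. Critical path: B → E → H.

26 weeks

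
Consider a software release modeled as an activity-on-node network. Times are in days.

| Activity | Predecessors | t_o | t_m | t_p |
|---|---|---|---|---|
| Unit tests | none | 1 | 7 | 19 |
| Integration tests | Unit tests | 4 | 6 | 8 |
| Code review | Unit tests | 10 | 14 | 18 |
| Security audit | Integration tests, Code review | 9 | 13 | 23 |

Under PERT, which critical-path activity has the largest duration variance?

te_Unit tests = (1 + 4·7 + 19)/6 = 48/6 = 8; σ²_Unit tests = ((19−1)/6)² = 9.000
te_Integration tests = (4 + 4·6 + 8)/6 = 36/6 = 6; σ²_Integration tests = ((8−4)/6)² = 0.444
te_Code review = (10 + 4·14 + 18)/6 = 84/6 = 14; σ²_Code review = ((18−10)/6)² = 1.778
te_Security audit = (9 + 4·13 + 23)/6 = 84/6 = 14; σ²_Security audit = ((23−9)/6)² = 5.444

Forward pass:
ES_Unit tests = 0; EF_Unit tests = 8
ES_Integration tests = 8; EF_Integration tests = 8+6 = 14
ES_Code review = 8; EF_Code review = 8+14 = 22
ES_Security audit = max(EF_Integration tests=14, EF_Code review=22) = 22; EF_Security audit = 22+14 = 36
Expected project duration μ = 36 days. Critical path: Unit tests → Code review → Security audit.

Variances on critical path: σ²_Unit tests=9.000, σ²_Code review=1.778, σ²_Security audit=5.444.
Largest is σ²_Unit tests = 9.000.

Unit tests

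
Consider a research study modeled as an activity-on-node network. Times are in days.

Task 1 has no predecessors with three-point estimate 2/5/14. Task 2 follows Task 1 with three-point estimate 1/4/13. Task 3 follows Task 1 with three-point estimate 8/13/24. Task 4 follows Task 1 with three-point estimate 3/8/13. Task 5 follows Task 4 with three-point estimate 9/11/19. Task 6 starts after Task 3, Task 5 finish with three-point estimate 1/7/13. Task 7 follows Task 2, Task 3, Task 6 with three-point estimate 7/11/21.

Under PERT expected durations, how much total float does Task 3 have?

te_Task 1 = (2 + 4·5 + 14)/6 = 36/6 = 6
te_Task 2 = (1 + 4·4 + 13)/6 = 30/6 = 5
te_Task 3 = (8 + 4·13 + 24)/6 = 84/6 = 14
te_Task 4 = (3 + 4·8 + 13)/6 = 48/6 = 8
te_Task 5 = (9 + 4·11 + 19)/6 = 72/6 = 12
te_Task 6 = (1 + 4·7 + 13)/6 = 42/6 = 7
te_Task 7 = (7 + 4·11 + 21)/6 = 72/6 = 12

Forward pass:
ES_Task 1 = 0; EF_Task 1 = 6
ES_Task 2 = 6; EF_Task 2 = 6+5 = 11
ES_Task 3 = 6; EF_Task 3 = 6+14 = 20
ES_Task 4 = 6; EF_Task 4 = 6+8 = 14
ES_Task 5 = 14; EF_Task 5 = 14+12 = 26
ES_Task 6 = max(EF_Task 3=20, EF_Task 5=26) = 26; EF_Task 6 = 26+7 = 33
ES_Task 7 = max(EF_Task 2=11, EF_Task 3=20, EF_Task 6=33) = 33; EF_Task 7 = 33+12 = 45
Expected project duration μ = 45 days. Critical path: Task 1 → Task 4 → Task 5 → Task 6 → Task 7.

Backward pass:
LF_Task 7 = 45; LS_Task 7 = 45−12 = 33
LF_Task 6 = LS_Task 7 = 33; LS_Task 6 = 33−7 = 26
LF_Task 5 = LS_Task 6 = 26; LS_Task 5 = 26−12 = 14
LF_Task 4 = LS_Task 5 = 14; LS_Task 4 = 14−8 = 6
LF_Task 3 = min(LS_Task 6=26, LS_Task 7=33) = 26; LS_Task 3 = 26−14 = 12
LF_Task 2 = LS_Task 7 = 33; LS_Task 2 = 33−5 = 28
LF_Task 1 = min(LS_Task 2=28, LS_Task 3=12, LS_Task 4=6) = 6; LS_Task 1 = 6−6 = 0
Slack_Task 3 = LS_Task 3 − ES_Task 3 = 12 − 6 = 6

6 days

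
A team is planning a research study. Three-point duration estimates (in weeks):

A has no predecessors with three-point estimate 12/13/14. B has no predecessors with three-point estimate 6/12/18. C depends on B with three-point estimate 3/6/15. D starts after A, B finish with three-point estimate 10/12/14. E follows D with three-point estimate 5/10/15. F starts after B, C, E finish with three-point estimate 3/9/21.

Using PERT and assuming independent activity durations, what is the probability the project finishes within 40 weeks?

te_A = (12 + 4·13 + 14)/6 = 78/6 = 13; σ²_A = ((14−12)/6)² = 0.111
te_B = (6 + 4·12 + 18)/6 = 72/6 = 12; σ²_B = ((18−6)/6)² = 4.000
te_C = (3 + 4·6 + 15)/6 = 42/6 = 7; σ²_C = ((15−3)/6)² = 4.000
te_D = (10 + 4·12 + 14)/6 = 72/6 = 12; σ²_D = ((14−10)/6)² = 0.444
te_E = (5 + 4·10 + 15)/6 = 60/6 = 10; σ²_E = ((15−5)/6)² = 2.778
te_F = (3 + 4·9 + 21)/6 = 60/6 = 10; σ²_F = ((21−3)/6)² = 9.000

Forward pass:
ES_A = 0; EF_A = 13
ES_B = 0; EF_B = 12
ES_C = 12; EF_C = 12+7 = 19
ES_D = max(EF_A=13, EF_B=12) = 13; EF_D = 13+12 = 25
ES_E = 25; EF_E = 25+10 = 35
ES_F = max(EF_B=12, EF_C=19, EF_E=35) = 35; EF_F = 35+10 = 45
Expected project duration μ = 45 weeks. Critical path: A → D → E → F.

Variance along critical path = 0.111 + 0.444 + 2.778 + 9.000 = 12.333; σ = √12.333 = 3.512 weeks.
Z = (40 − 45) / 3.512 = -1.424
P(T ≤ 40) = Φ(-1.424) ≈ 0.077

0.077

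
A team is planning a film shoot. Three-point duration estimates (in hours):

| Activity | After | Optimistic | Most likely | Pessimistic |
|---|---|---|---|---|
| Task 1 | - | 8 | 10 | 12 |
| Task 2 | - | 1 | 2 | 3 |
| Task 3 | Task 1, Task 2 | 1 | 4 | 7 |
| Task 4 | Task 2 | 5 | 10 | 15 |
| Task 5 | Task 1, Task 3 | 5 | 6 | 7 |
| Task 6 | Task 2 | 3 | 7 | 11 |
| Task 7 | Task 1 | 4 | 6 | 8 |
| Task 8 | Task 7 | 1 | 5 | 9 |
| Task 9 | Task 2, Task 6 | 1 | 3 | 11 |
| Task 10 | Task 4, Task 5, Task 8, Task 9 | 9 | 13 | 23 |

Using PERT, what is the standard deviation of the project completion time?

te_Task 1 = (8 + 4·10 + 12)/6 = 60/6 = 10; σ²_Task 1 = ((12−8)/6)² = 0.444
te_Task 2 = (1 + 4·2 + 3)/6 = 12/6 = 2; σ²_Task 2 = ((3−1)/6)² = 0.111
te_Task 3 = (1 + 4·4 + 7)/6 = 24/6 = 4; σ²_Task 3 = ((7−1)/6)² = 1.000
te_Task 4 = (5 + 4·10 + 15)/6 = 60/6 = 10; σ²_Task 4 = ((15−5)/6)² = 2.778
te_Task 5 = (5 + 4·6 + 7)/6 = 36/6 = 6; σ²_Task 5 = ((7−5)/6)² = 0.111
te_Task 6 = (3 + 4·7 + 11)/6 = 42/6 = 7; σ²_Task 6 = ((11−3)/6)² = 1.778
te_Task 7 = (4 + 4·6 + 8)/6 = 36/6 = 6; σ²_Task 7 = ((8−4)/6)² = 0.444
te_Task 8 = (1 + 4·5 + 9)/6 = 30/6 = 5; σ²_Task 8 = ((9−1)/6)² = 1.778
te_Task 9 = (1 + 4·3 + 11)/6 = 24/6 = 4; σ²_Task 9 = ((11−1)/6)² = 2.778
te_Task 10 = (9 + 4·13 + 23)/6 = 84/6 = 14; σ²_Task 10 = ((23−9)/6)² = 5.444

Forward pass:
ES_Task 1 = 0; EF_Task 1 = 10
ES_Task 2 = 0; EF_Task 2 = 2
ES_Task 3 = max(EF_Task 1=10, EF_Task 2=2) = 10; EF_Task 3 = 10+4 = 14
ES_Task 4 = 2; EF_Task 4 = 2+10 = 12
ES_Task 5 = max(EF_Task 1=10, EF_Task 3=14) = 14; EF_Task 5 = 14+6 = 20
ES_Task 6 = 2; EF_Task 6 = 2+7 = 9
ES_Task 7 = 10; EF_Task 7 = 10+6 = 16
ES_Task 8 = 16; EF_Task 8 = 16+5 = 21
ES_Task 9 = max(EF_Task 2=2, EF_Task 6=9) = 9; EF_Task 9 = 9+4 = 13
ES_Task 10 = max(EF_Task 4=12, EF_Task 5=20, EF_Task 8=21, EF_Task 9=13) = 21; EF_Task 10 = 21+14 = 35
Expected project duration μ = 35 hours. Critical path: Task 1 → Task 7 → Task 8 → Task 10.

Variance along critical path = 0.444 + 0.444 + 1.778 + 5.444 = 8.111
σ = √8.111 = 2.848 hours

2.85 hours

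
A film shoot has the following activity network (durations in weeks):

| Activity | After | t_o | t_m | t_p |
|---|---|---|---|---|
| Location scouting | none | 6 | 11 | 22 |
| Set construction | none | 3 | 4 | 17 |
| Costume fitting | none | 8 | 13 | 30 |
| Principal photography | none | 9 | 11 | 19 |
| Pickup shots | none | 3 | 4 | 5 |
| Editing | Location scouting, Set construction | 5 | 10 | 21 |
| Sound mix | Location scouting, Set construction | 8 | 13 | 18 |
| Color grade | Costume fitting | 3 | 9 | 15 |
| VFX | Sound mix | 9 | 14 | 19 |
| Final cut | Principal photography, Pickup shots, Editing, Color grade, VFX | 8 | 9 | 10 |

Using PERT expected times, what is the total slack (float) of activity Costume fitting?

te_Location scouting = (6 + 4·11 + 22)/6 = 72/6 = 12
te_Set construction = (3 + 4·4 + 17)/6 = 36/6 = 6
te_Costume fitting = (8 + 4·13 + 30)/6 = 90/6 = 15
te_Principal photography = (9 + 4·11 + 19)/6 = 72/6 = 12
te_Pickup shots = (3 + 4·4 + 5)/6 = 24/6 = 4
te_Editing = (5 + 4·10 + 21)/6 = 66/6 = 11
te_Sound mix = (8 + 4·13 + 18)/6 = 78/6 = 13
te_Color grade = (3 + 4·9 + 15)/6 = 54/6 = 9
te_VFX = (9 + 4·14 + 19)/6 = 84/6 = 14
te_Final cut = (8 + 4·9 + 10)/6 = 54/6 = 9

Forward pass:
ES_Location scouting = 0; EF_Location scouting = 12
ES_Set construction = 0; EF_Set construction = 6
ES_Costume fitting = 0; EF_Costume fitting = 15
ES_Principal photography = 0; EF_Principal photography = 12
ES_Pickup shots = 0; EF_Pickup shots = 4
ES_Editing = max(EF_Location scouting=12, EF_Set construction=6) = 12; EF_Editing = 12+11 = 23
ES_Sound mix = max(EF_Location scouting=12, EF_Set construction=6) = 12; EF_Sound mix = 12+13 = 25
ES_Color grade = 15; EF_Color grade = 15+9 = 24
ES_VFX = 25; EF_VFX = 25+14 = 39
ES_Final cut = max(EF_Principal photography=12, EF_Pickup shots=4, EF_Editing=23, EF_Color grade=24, EF_VFX=39) = 39; EF_Final cut = 39+9 = 48
Expected project duration μ = 48 weeks. Critical path: Location scouting → Sound mix → VFX → Final cut.

Backward pass:
LF_Final cut = 48; LS_Final cut = 48−9 = 39
LF_VFX = LS_Final cut = 39; LS_VFX = 39−14 = 25
LF_Color grade = LS_Final cut = 39; LS_Color grade = 39−9 = 30
LF_Sound mix = LS_VFX = 25; LS_Sound mix = 25−13 = 12
LF_Editing = LS_Final cut = 39; LS_Editing = 39−11 = 28
LF_Pickup shots = LS_Final cut = 39; LS_Pickup shots = 39−4 = 35
LF_Principal photography = LS_Final cut = 39; LS_Principal photography = 39−12 = 27
LF_Costume fitting = LS_Color grade = 30; LS_Costume fitting = 30−15 = 15
LF_Set construction = min(LS_Editing=28, LS_Sound mix=12) = 12; LS_Set construction = 12−6 = 6
LF_Location scouting = min(LS_Editing=28, LS_Sound mix=12) = 12; LS_Location scouting = 12−12 = 0
Slack_Costume fitting = LS_Costume fitting − ES_Costume fitting = 15 − 0 = 15

15 weeks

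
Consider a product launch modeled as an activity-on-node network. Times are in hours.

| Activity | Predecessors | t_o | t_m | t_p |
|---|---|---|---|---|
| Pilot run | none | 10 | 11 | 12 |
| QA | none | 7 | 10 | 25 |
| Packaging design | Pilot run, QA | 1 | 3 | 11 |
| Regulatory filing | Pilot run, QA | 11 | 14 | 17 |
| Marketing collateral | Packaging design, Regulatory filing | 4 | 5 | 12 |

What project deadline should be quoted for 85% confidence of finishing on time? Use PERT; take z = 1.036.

te_Pilot run = (10 + 4·11 + 12)/6 = 66/6 = 11; σ²_Pilot run = ((12−10)/6)² = 0.111
te_QA = (7 + 4·10 + 25)/6 = 72/6 = 12; σ²_QA = ((25−7)/6)² = 9.000
te_Packaging design = (1 + 4·3 + 11)/6 = 24/6 = 4; σ²_Packaging design = ((11−1)/6)² = 2.778
te_Regulatory filing = (11 + 4·14 + 17)/6 = 84/6 = 14; σ²_Regulatory filing = ((17−11)/6)² = 1.000
te_Marketing collateral = (4 + 4·5 + 12)/6 = 36/6 = 6; σ²_Marketing collateral = ((12−4)/6)² = 1.778

Forward pass:
ES_Pilot run = 0; EF_Pilot run = 11
ES_QA = 0; EF_QA = 12
ES_Packaging design = max(EF_Pilot run=11, EF_QA=12) = 12; EF_Packaging design = 12+4 = 16
ES_Regulatory filing = max(EF_Pilot run=11, EF_QA=12) = 12; EF_Regulatory filing = 12+14 = 26
ES_Marketing collateral = max(EF_Packaging design=16, EF_Regulatory filing=26) = 26; EF_Marketing collateral = 26+6 = 32
Expected project duration μ = 32 hours. Critical path: QA → Regulatory filing → Marketing collateral.

Variance along critical path = 9.000 + 1.000 + 1.778 = 11.778; σ = 3.432 hours.
D = μ + z·σ = 32 + 1.036·3.432 = 35.6 hours

35.6 hours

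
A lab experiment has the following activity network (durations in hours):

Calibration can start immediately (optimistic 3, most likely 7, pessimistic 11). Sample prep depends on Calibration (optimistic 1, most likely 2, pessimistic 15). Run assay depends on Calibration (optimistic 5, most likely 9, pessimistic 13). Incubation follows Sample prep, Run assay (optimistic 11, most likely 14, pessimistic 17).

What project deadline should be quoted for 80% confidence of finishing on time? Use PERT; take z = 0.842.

31.8 hours

te_Calibration = (3 + 4·7 + 11)/6 = 42/6 = 7; σ²_Calibration = ((11−3)/6)² = 1.778
te_Sample prep = (1 + 4·2 + 15)/6 = 24/6 = 4; σ²_Sample prep = ((15−1)/6)² = 5.444
te_Run assay = (5 + 4·9 + 13)/6 = 54/6 = 9; σ²_Run assay = ((13−5)/6)² = 1.778
te_Incubation = (11 + 4·14 + 17)/6 = 84/6 = 14; σ²_Incubation = ((17−11)/6)² = 1.000

Forward pass:
ES_Calibration = 0; EF_Calibration = 7
ES_Sample prep = 7; EF_Sample prep = 7+4 = 11
ES_Run assay = 7; EF_Run assay = 7+9 = 16
ES_Incubation = max(EF_Sample prep=11, EF_Run assay=16) = 16; EF_Incubation = 16+14 = 30
Expected project duration μ = 30 hours. Critical path: Calibration → Run assay → Incubation.

Variance along critical path = 1.778 + 1.778 + 1.000 = 4.556; σ = 2.134 hours.
D = μ + z·σ = 30 + 0.842·2.134 = 31.8 hours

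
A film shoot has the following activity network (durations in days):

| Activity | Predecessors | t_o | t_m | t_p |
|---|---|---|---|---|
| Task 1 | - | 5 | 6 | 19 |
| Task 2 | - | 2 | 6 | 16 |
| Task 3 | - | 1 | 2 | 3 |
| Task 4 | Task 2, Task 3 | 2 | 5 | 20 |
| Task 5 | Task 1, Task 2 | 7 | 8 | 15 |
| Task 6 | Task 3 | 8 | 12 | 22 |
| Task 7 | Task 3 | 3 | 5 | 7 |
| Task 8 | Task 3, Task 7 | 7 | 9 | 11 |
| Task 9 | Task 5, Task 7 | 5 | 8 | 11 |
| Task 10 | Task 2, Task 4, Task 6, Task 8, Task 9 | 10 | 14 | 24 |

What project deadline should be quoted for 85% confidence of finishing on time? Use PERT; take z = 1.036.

te_Task 1 = (5 + 4·6 + 19)/6 = 48/6 = 8; σ²_Task 1 = ((19−5)/6)² = 5.444
te_Task 2 = (2 + 4·6 + 16)/6 = 42/6 = 7; σ²_Task 2 = ((16−2)/6)² = 5.444
te_Task 3 = (1 + 4·2 + 3)/6 = 12/6 = 2; σ²_Task 3 = ((3−1)/6)² = 0.111
te_Task 4 = (2 + 4·5 + 20)/6 = 42/6 = 7; σ²_Task 4 = ((20−2)/6)² = 9.000
te_Task 5 = (7 + 4·8 + 15)/6 = 54/6 = 9; σ²_Task 5 = ((15−7)/6)² = 1.778
te_Task 6 = (8 + 4·12 + 22)/6 = 78/6 = 13; σ²_Task 6 = ((22−8)/6)² = 5.444
te_Task 7 = (3 + 4·5 + 7)/6 = 30/6 = 5; σ²_Task 7 = ((7−3)/6)² = 0.444
te_Task 8 = (7 + 4·9 + 11)/6 = 54/6 = 9; σ²_Task 8 = ((11−7)/6)² = 0.444
te_Task 9 = (5 + 4·8 + 11)/6 = 48/6 = 8; σ²_Task 9 = ((11−5)/6)² = 1.000
te_Task 10 = (10 + 4·14 + 24)/6 = 90/6 = 15; σ²_Task 10 = ((24−10)/6)² = 5.444

Forward pass:
ES_Task 1 = 0; EF_Task 1 = 8
ES_Task 2 = 0; EF_Task 2 = 7
ES_Task 3 = 0; EF_Task 3 = 2
ES_Task 4 = max(EF_Task 2=7, EF_Task 3=2) = 7; EF_Task 4 = 7+7 = 14
ES_Task 5 = max(EF_Task 1=8, EF_Task 2=7) = 8; EF_Task 5 = 8+9 = 17
ES_Task 6 = 2; EF_Task 6 = 2+13 = 15
ES_Task 7 = 2; EF_Task 7 = 2+5 = 7
ES_Task 8 = max(EF_Task 3=2, EF_Task 7=7) = 7; EF_Task 8 = 7+9 = 16
ES_Task 9 = max(EF_Task 5=17, EF_Task 7=7) = 17; EF_Task 9 = 17+8 = 25
ES_Task 10 = max(EF_Task 2=7, EF_Task 4=14, EF_Task 6=15, EF_Task 8=16, EF_Task 9=25) = 25; EF_Task 10 = 25+15 = 40
Expected project duration μ = 40 days. Critical path: Task 1 → Task 5 → Task 9 → Task 10.

Variance along critical path = 5.444 + 1.778 + 1.000 + 5.444 = 13.667; σ = 3.697 days.
D = μ + z·σ = 40 + 1.036·3.697 = 43.8 days

43.8 days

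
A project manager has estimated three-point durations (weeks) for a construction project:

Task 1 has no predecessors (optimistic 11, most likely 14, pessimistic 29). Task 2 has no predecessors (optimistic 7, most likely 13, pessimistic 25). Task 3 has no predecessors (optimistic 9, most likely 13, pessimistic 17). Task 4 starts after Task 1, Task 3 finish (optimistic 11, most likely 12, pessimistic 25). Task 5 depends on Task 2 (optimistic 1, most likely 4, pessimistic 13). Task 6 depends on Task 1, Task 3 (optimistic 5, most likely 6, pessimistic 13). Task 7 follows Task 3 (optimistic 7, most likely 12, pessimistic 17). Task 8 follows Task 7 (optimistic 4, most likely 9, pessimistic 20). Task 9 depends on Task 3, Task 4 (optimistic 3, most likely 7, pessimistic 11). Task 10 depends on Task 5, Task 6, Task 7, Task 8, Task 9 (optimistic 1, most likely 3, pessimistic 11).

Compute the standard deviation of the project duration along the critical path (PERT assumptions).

te_Task 1 = (11 + 4·14 + 29)/6 = 96/6 = 16; σ²_Task 1 = ((29−11)/6)² = 9.000
te_Task 2 = (7 + 4·13 + 25)/6 = 84/6 = 14; σ²_Task 2 = ((25−7)/6)² = 9.000
te_Task 3 = (9 + 4·13 + 17)/6 = 78/6 = 13; σ²_Task 3 = ((17−9)/6)² = 1.778
te_Task 4 = (11 + 4·12 + 25)/6 = 84/6 = 14; σ²_Task 4 = ((25−11)/6)² = 5.444
te_Task 5 = (1 + 4·4 + 13)/6 = 30/6 = 5; σ²_Task 5 = ((13−1)/6)² = 4.000
te_Task 6 = (5 + 4·6 + 13)/6 = 42/6 = 7; σ²_Task 6 = ((13−5)/6)² = 1.778
te_Task 7 = (7 + 4·12 + 17)/6 = 72/6 = 12; σ²_Task 7 = ((17−7)/6)² = 2.778
te_Task 8 = (4 + 4·9 + 20)/6 = 60/6 = 10; σ²_Task 8 = ((20−4)/6)² = 7.111
te_Task 9 = (3 + 4·7 + 11)/6 = 42/6 = 7; σ²_Task 9 = ((11−3)/6)² = 1.778
te_Task 10 = (1 + 4·3 + 11)/6 = 24/6 = 4; σ²_Task 10 = ((11−1)/6)² = 2.778

Forward pass:
ES_Task 1 = 0; EF_Task 1 = 16
ES_Task 2 = 0; EF_Task 2 = 14
ES_Task 3 = 0; EF_Task 3 = 13
ES_Task 4 = max(EF_Task 1=16, EF_Task 3=13) = 16; EF_Task 4 = 16+14 = 30
ES_Task 5 = 14; EF_Task 5 = 14+5 = 19
ES_Task 6 = max(EF_Task 1=16, EF_Task 3=13) = 16; EF_Task 6 = 16+7 = 23
ES_Task 7 = 13; EF_Task 7 = 13+12 = 25
ES_Task 8 = 25; EF_Task 8 = 25+10 = 35
ES_Task 9 = max(EF_Task 3=13, EF_Task 4=30) = 30; EF_Task 9 = 30+7 = 37
ES_Task 10 = max(EF_Task 5=19, EF_Task 6=23, EF_Task 7=25, EF_Task 8=35, EF_Task 9=37) = 37; EF_Task 10 = 37+4 = 41
Expected project duration μ = 41 weeks. Critical path: Task 1 → Task 4 → Task 9 → Task 10.

Variance along critical path = 9.000 + 5.444 + 1.778 + 2.778 = 19.000
σ = √19.000 = 4.359 weeks

4.36 weeks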